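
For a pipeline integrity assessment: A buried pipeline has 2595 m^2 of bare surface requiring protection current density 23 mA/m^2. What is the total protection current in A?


I = area * current density, then convert mA → A (÷1000)
I = 2595 * 23 / 1000 = 59.69 A

59.69 A


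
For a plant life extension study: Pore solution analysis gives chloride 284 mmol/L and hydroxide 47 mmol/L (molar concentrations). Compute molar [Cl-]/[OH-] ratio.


Threshold parameter = [Cl-] / [OH-] (molar basis; both in mmol/L, so units cancel)
Ratio = 284 / 47 = 6.04

6.04


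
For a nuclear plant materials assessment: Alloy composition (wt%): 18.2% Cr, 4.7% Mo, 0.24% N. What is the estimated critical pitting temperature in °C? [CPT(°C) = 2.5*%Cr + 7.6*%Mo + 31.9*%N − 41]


Apply the ASTM G48 empirical CPT estimate: CPT(°C) = 2.5*%Cr + 7.6*%Mo + 31.9*%N − 41
2.5*18.2 = 45.5; 7.6*4.7 = 35.72; 31.9*0.24 = 7.656
CPT = 45.5 + 35.72 + 7.656 − 41 = 47.876 °C
Rounded to 0.1 °C: CPT ≈ 47.9 °C

47.9 °C


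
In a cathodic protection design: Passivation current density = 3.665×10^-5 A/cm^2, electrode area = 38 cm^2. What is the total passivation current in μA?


I = i_pass * A, then convert A → μA (×10^6)
I = 3.665×10^-5 * 38 * 10^6 = 1392.7 μA

1392.7 μA


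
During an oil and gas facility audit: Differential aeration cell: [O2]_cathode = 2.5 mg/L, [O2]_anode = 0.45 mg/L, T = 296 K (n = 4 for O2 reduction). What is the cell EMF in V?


Apply the Nernst concentration-cell relation: E = (RT/nF)*ln(C_cathode/C_anode)
RT/nF = 8.314*296/(4*96485) = 0.00637649 V
ln(2.5/0.45) = 1.7148
E = 0.00637649 * 1.7148 = 0.01093 V

0.01093 V


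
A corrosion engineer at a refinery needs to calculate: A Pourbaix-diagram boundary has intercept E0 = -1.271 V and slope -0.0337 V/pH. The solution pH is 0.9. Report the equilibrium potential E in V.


Apply the Pourbaix line equation: E = E0 + slope*pH
E = -1.271 + (-0.0337)*0.9 = -1.271 + (-0.03033) = -1.30133 V
Rounded to 4 decimal places: E = -1.3013 V

-1.3013 V


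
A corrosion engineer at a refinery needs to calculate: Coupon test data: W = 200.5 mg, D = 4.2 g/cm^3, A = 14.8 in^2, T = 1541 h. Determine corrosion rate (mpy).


Apply the mpy weight-loss relation: CR = 534 * W / (D * A * T)
Numerator: 534 * 200.5 = 107067.0
Denominator: 4.2 * 14.8 * 1541 = 95788.56
CR = 107067.0 / 95788.56 = 1.1177 mpy

1.1177 mpy


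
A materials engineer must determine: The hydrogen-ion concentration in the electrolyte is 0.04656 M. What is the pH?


pH = −log10[H+]
pH = −log10(0.04656) = 1.33

1.33


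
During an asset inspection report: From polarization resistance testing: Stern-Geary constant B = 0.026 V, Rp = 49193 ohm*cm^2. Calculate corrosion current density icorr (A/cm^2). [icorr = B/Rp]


Apply the Stern-Geary relation: icorr = B / Rp
icorr = 0.026 / 49193 = 5.285×10^-7 A/cm^2

5.285×10^-7 A/cm^2


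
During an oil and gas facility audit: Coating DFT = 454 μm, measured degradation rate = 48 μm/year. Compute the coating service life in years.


Service life = thickness / degradation rate
Life = 454 / 48 = 9.5 years

9.5 years


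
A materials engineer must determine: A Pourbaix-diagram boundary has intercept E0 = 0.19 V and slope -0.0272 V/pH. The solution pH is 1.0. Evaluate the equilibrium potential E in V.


Apply the Pourbaix line equation: E = E0 + slope*pH
E = 0.19 + (-0.0272)*1.0 = 0.19 + (-0.0272) = 0.1628 V
Rounded to 4 decimal places: E = 0.1628 V

0.1628 V


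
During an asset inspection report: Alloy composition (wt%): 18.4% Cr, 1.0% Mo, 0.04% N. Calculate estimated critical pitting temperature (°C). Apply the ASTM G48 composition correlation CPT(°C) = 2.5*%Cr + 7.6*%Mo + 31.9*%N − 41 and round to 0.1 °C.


Apply the ASTM G48 empirical CPT estimate: CPT(°C) = 2.5*%Cr + 7.6*%Mo + 31.9*%N − 41
2.5*18.4 = 46; 7.6*1.0 = 7.6; 31.9*0.04 = 1.276
CPT = 46 + 7.6 + 1.276 − 41 = 13.876 °C
Rounded to 0.1 °C: CPT ≈ 13.9 °C

13.9 °C


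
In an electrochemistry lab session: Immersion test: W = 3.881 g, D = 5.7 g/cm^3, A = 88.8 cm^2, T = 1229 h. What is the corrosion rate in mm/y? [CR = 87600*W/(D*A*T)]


Apply the mm/y weight-loss relation: CR = 87600 * W / (D * A * T)
Numerator: 87600 * 3.881 = 339975.6
Denominator: 5.7 * 88.8 * 1229 = 622070.64
CR = 339975.6 / 622070.64 = 0.54652 mm/y

0.54652 mm/y


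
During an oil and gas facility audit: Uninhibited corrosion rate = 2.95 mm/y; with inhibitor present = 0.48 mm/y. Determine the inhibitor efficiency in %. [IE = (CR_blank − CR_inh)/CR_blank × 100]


Apply the inhibitor-efficiency definition: IE = (CR_blank − CR_inh)/CR_blank × 100
IE = (2.95 − 0.48) / 2.95 × 100
IE = 2.47 / 2.95 × 100 = 83.7 %

83.7 %


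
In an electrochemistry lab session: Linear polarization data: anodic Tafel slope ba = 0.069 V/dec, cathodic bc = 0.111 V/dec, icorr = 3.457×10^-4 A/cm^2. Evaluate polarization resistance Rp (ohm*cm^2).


Apply the Stern-Geary equation: Rp = ba*bc / (2.303*icorr*(ba+bc))
ba*bc = 0.069*0.111 = 0.007659
ba+bc = 0.18; 2.303*icorr*(ba+bc) = 2.303*3.457×10^-4*0.18 = 1.4330648×10^-4
Rp = 0.007659 / 1.4330648×10^-4 = 53.44 ohm*cm^2

53.44 ohm*cm^2


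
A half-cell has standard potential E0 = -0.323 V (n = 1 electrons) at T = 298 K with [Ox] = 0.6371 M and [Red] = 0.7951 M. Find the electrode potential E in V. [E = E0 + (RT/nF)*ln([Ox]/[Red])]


Apply the Nernst equation: E = E0 + (RT/nF)*ln([Ox]/[Red])
Step 1: RT/nF = 8.314*298/(1*96485) = 0.02567831 V
Step 2: [Ox]/[Red] = 0.6371/0.7951 = 0.801283
Step 3: ln(0.801283) = -0.221541
Step 4: correction = 0.02567831 * -0.221541 = -0.006 V
E = -0.323 + -0.006 = -0.329 V

-0.329 V


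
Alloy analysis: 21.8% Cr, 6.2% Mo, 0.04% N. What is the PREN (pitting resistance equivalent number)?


Apply the PREN formula: PREN = Cr + 3.3*Mo + 16*N
PREN = 21.8 + 3.3*6.2 + 16*0.04
PREN = 21.8 + 20.46 + 0.64 = 42.9

42.9


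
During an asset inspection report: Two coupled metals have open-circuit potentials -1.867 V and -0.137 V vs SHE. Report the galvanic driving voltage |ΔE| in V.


Driving voltage is the absolute potential difference.
|ΔE| = |-1.867 − (-0.137)| = 1.73 V

1.73 V


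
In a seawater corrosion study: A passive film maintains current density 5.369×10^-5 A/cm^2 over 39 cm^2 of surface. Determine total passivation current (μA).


I = i_pass * A, then convert A → μA (×10^6)
I = 5.369×10^-5 * 39 * 10^6 = 2093.91 μA

2093.91 μA


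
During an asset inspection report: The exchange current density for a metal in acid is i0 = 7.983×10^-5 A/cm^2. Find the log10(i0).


i0 = 7.983×10^-5 A/cm^2
log10(i0) = -4.098

-4.098


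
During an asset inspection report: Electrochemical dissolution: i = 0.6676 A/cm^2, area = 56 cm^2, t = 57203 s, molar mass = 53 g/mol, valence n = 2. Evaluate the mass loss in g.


Apply Faraday's law: m = i*A*t*M / (n*F)
Total charge passed Q = i*A*t = 0.6676*56*57203 = 2138568.4768 C
m = Q*M/(n*F) = 2138568.4768*53/(2*96485) = 587.367 g

587.367 g


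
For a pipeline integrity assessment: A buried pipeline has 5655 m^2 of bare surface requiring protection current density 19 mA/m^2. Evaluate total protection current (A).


I = area * current density, then convert mA → A (÷1000)
I = 5655 * 19 / 1000 = 107.45 A

107.45 A


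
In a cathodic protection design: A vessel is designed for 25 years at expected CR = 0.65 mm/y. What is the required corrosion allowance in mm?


Corrosion allowance = CR × design life
CA = 0.65 * 25 = 16.25 mm

16.25 mm


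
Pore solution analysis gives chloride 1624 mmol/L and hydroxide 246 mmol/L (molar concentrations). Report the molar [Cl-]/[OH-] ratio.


Threshold parameter = [Cl-] / [OH-] (molar basis; both in mmol/L, so units cancel)
Ratio = 1624 / 246 = 6.6

6.6


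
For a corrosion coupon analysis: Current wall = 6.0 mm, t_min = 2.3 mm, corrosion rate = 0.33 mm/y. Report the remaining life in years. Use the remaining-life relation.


Apply the remaining-life relation: RL = (t_current − t_min) / CR
RL = (6.0 − 2.3) / 0.33 = 3.7 / 0.33 = 11.2 years

11.2 years


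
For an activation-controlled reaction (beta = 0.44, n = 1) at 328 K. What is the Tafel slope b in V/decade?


Apply the Tafel slope relation: b = 2.303*R*T/(beta*n*F)
Numerator: 2.303 * 8.314 * 328 = 6280.26
Denominator: 0.44 * 1 * 96485 = 42453.4
b = 6280.26 / 42453.4 = 0.1479 V/decade

0.1479 V/decade


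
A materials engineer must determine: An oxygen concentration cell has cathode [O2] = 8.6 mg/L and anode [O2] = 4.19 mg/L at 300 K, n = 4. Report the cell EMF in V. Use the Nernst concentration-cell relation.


Apply the Nernst concentration-cell relation: E = (RT/nF)*ln(C_cathode/C_anode)
RT/nF = 8.314*300/(4*96485) = 0.00646266 V
ln(8.6/4.19) = 0.71906
E = 0.00646266 * 0.71906 = 0.00465 V

0.00465 V


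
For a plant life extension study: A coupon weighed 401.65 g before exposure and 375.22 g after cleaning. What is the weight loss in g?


Weight loss = initial − final
WL = 401.65 − 375.22 = 26.43 g

26.43 g


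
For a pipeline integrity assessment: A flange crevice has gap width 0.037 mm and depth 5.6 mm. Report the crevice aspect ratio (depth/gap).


Aspect ratio = depth / gap
Ratio = 5.6 / 0.037 = 151.4

151.4


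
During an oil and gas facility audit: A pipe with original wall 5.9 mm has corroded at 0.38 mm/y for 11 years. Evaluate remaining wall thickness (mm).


Remaining wall = original − CR × time
t = 5.9 − 0.38*11 = 5.9 − 4.18 = 1.72 mm

1.72 mm


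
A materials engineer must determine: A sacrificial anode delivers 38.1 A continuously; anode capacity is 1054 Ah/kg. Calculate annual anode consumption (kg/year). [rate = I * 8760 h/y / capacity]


Annual consumption = current * hours per year / capacity
Rate = 38.1 * 8760 / 1054 = 316.7 kg/year

316.7 kg/year


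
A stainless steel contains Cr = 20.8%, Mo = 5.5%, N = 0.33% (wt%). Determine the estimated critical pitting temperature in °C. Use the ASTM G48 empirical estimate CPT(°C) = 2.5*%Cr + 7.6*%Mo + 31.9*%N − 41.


Apply the ASTM G48 empirical CPT estimate: CPT(°C) = 2.5*%Cr + 7.6*%Mo + 31.9*%N − 41
2.5*20.8 = 52; 7.6*5.5 = 41.8; 31.9*0.33 = 10.527
CPT = 52 + 41.8 + 10.527 − 41 = 63.327 °C
Rounded to 0.1 °C: CPT ≈ 63.3 °C

63.3 °C


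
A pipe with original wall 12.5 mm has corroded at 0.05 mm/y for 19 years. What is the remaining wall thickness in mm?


Remaining wall = original − CR × time
t = 12.5 − 0.05*19 = 12.5 − 0.95 = 11.55 mm

11.55 mm


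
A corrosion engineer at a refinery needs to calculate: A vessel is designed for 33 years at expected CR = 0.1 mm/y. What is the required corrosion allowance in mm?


Corrosion allowance = CR × design life
CA = 0.1 * 33 = 3.3 mm

3.3 mm


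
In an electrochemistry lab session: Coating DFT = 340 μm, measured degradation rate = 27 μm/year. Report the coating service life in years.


Service life = thickness / degradation rate
Life = 340 / 27 = 12.6 years

12.6 years


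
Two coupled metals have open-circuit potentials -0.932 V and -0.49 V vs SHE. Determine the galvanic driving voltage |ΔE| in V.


Driving voltage is the absolute potential difference.
|ΔE| = |-0.932 − (-0.49)| = 0.442 V

0.442 V


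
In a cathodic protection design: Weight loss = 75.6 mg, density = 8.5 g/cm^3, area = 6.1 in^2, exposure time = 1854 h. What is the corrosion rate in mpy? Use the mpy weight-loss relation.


Apply the mpy weight-loss relation: CR = 534 * W / (D * A * T)
Numerator: 534 * 75.6 = 40370.4
Denominator: 8.5 * 6.1 * 1854 = 96129.9
CR = 40370.4 / 96129.9 = 0.42 mpy

0.42 mpy


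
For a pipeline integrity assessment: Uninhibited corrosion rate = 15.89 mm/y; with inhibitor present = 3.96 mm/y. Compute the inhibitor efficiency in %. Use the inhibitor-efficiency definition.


Apply the inhibitor-efficiency definition: IE = (CR_blank − CR_inh)/CR_blank × 100
IE = (15.89 − 3.96) / 15.89 × 100
IE = 11.93 / 15.89 × 100 = 75.1 %

75.1 %


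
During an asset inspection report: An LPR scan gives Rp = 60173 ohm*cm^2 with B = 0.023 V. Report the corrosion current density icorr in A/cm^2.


Apply the Stern-Geary relation: icorr = B / Rp
icorr = 0.023 / 60173 = 3.822×10^-7 A/cm^2

3.822×10^-7 A/cm^2


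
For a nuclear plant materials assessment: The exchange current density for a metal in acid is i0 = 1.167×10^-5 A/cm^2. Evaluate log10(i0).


i0 = 1.167×10^-5 A/cm^2
log10(i0) = -4.933

-4.933


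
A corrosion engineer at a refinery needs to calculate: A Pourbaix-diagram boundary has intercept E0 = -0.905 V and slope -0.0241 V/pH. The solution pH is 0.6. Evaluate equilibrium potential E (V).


Apply the Pourbaix line equation: E = E0 + slope*pH
E = -0.905 + (-0.0241)*0.6 = -0.905 + (-0.01446) = -0.91946 V
Rounded to 4 decimal places: E = -0.9195 V

-0.9195 V


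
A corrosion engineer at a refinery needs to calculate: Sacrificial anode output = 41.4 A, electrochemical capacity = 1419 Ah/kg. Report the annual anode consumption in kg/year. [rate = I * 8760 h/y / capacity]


Annual consumption = current * hours per year / capacity
Rate = 41.4 * 8760 / 1419 = 255.6 kg/year

255.6 kg/year


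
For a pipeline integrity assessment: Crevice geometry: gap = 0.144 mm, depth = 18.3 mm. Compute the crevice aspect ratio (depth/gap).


Aspect ratio = depth / gap
Ratio = 18.3 / 0.144 = 127.1

127.1


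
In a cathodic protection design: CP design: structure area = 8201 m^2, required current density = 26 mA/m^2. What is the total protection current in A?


I = area * current density, then convert mA → A (÷1000)
I = 8201 * 26 / 1000 = 213.23 A

213.23 A


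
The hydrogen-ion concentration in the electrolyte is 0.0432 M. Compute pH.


pH = −log10[H+]
pH = −log10(0.0432) = 1.36

1.36


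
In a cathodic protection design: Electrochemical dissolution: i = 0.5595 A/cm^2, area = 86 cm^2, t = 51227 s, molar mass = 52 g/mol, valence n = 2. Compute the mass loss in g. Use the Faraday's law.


Apply Faraday's law: m = i*A*t*M / (n*F)
Total charge passed Q = i*A*t = 0.5595*86*51227 = 2464889.559 C
m = Q*M/(n*F) = 2464889.559*52/(2*96485) = 664.2186 g

664.2186 g


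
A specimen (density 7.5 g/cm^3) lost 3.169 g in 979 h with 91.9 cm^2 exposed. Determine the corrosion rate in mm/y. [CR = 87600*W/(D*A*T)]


Apply the mm/y weight-loss relation: CR = 87600 * W / (D * A * T)
Numerator: 87600 * 3.169 = 277604.4
Denominator: 7.5 * 91.9 * 979 = 674775.75
CR = 277604.4 / 674775.75 = 0.4114 mm/y

0.4114 mm/y


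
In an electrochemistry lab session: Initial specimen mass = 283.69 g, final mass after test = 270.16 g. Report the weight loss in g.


Weight loss = initial − final
WL = 283.69 − 270.16 = 13.53 g

13.53 g


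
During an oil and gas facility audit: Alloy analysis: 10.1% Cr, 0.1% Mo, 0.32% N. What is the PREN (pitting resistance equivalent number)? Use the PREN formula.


Apply the PREN formula: PREN = Cr + 3.3*Mo + 16*N
PREN = 10.1 + 3.3*0.1 + 16*0.32
PREN = 10.1 + 0.33 + 5.12 = 15.55

15.55


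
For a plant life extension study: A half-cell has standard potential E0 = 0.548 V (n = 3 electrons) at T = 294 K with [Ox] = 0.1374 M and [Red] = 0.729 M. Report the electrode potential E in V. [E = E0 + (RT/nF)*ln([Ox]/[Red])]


Apply the Nernst equation: E = E0 + (RT/nF)*ln([Ox]/[Red])
Step 1: RT/nF = 8.314*294/(3*96485) = 0.00844455 V
Step 2: [Ox]/[Red] = 0.1374/0.729 = 0.188477
Step 3: ln(0.188477) = -1.668779
Step 4: correction = 0.00844455 * -1.668779 = -0.014 V
E = 0.548 + -0.014 = 0.534 V

0.534 V


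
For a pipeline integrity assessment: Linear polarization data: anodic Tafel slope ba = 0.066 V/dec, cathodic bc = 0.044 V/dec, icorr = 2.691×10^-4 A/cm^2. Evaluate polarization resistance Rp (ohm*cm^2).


Apply the Stern-Geary equation: Rp = ba*bc / (2.303*icorr*(ba+bc))
ba*bc = 0.066*0.044 = 0.002904
ba+bc = 0.11; 2.303*icorr*(ba+bc) = 2.303*2.691×10^-4*0.11 = 6.8171103×10^-5
Rp = 0.002904 / 6.8171103×10^-5 = 42.6 ohm*cm^2

42.6 ohm*cm^2


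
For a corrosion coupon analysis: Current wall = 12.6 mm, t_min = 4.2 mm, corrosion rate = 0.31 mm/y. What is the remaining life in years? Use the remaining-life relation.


Apply the remaining-life relation: RL = (t_current − t_min) / CR
RL = (12.6 − 4.2) / 0.31 = 8.4 / 0.31 = 27.1 years

27.1 years


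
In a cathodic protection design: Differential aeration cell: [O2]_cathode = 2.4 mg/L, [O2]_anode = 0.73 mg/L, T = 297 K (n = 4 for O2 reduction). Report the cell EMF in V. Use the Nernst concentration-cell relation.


Apply the Nernst concentration-cell relation: E = (RT/nF)*ln(C_cathode/C_anode)
RT/nF = 8.314*297/(4*96485) = 0.00639804 V
ln(2.4/0.73) = 1.19018
E = 0.00639804 * 1.19018 = 0.00761 V

0.00761 V


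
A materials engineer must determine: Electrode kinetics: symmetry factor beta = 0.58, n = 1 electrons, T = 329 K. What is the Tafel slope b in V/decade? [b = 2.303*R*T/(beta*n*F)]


Apply the Tafel slope relation: b = 2.303*R*T/(beta*n*F)
Numerator: 2.303 * 8.314 * 329 = 6299.41
Denominator: 0.58 * 1 * 96485 = 55961.3
b = 6299.41 / 55961.3 = 0.113 V/decade

0.113 V/decade


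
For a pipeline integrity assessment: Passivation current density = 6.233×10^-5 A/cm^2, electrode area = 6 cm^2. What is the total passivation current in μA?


I = i_pass * A, then convert A → μA (×10^6)
I = 6.233×10^-5 * 6 * 10^6 = 373.98 μA

373.98 μA


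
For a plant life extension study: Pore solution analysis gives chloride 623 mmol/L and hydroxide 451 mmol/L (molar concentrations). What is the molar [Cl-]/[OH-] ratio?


Threshold parameter = [Cl-] / [OH-] (molar basis; both in mmol/L, so units cancel)
Ratio = 623 / 451 = 1.38

1.38


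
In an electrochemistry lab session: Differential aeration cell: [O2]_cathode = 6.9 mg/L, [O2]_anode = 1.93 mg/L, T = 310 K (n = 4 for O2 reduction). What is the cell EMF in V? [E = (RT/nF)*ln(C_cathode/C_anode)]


Apply the Nernst concentration-cell relation: E = (RT/nF)*ln(C_cathode/C_anode)
RT/nF = 8.314*310/(4*96485) = 0.00667808 V
ln(6.9/1.93) = 1.274
E = 0.00667808 * 1.274 = 0.00851 V

0.00851 V


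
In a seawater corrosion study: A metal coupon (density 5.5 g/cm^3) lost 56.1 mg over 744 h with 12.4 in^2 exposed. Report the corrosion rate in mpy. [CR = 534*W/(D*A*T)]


Apply the mpy weight-loss relation: CR = 534 * W / (D * A * T)
Numerator: 534 * 56.1 = 29957.4
Denominator: 5.5 * 12.4 * 744 = 50740.8
CR = 29957.4 / 50740.8 = 0.59 mpy

0.59 mpy


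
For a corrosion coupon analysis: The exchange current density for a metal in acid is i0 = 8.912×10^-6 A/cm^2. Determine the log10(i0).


i0 = 8.912×10^-6 A/cm^2
log10(i0) = -5.05

-5.05


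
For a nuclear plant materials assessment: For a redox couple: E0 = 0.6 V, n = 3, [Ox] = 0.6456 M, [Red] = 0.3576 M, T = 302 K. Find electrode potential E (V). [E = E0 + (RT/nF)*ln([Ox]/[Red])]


Apply the Nernst equation: E = E0 + (RT/nF)*ln([Ox]/[Red])
Step 1: RT/nF = 8.314*302/(3*96485) = 0.00867433 V
Step 2: [Ox]/[Red] = 0.6456/0.3576 = 1.805369
Step 3: ln(1.805369) = 0.590765
Step 4: correction = 0.00867433 * 0.590765 = 0.0051 V
E = 0.6 + 0.0051 = 0.6051 V

0.6051 V


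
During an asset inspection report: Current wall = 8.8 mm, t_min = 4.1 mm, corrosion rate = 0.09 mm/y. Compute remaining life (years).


Apply the remaining-life relation: RL = (t_current − t_min) / CR
RL = (8.8 − 4.1) / 0.09 = 4.7 / 0.09 = 52.2 years

52.2 years


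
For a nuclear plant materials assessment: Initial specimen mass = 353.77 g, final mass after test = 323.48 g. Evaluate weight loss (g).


Weight loss = initial − final
WL = 353.77 − 323.48 = 30.29 g

30.29 g


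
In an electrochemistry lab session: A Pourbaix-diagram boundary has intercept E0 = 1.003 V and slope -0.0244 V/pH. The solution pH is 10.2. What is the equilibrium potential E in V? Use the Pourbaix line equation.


Apply the Pourbaix line equation: E = E0 + slope*pH
E = 1.003 + (-0.0244)*10.2 = 1.003 + (-0.24888) = 0.75412 V
Rounded to 3 decimal places: E = 0.754 V

0.754 V


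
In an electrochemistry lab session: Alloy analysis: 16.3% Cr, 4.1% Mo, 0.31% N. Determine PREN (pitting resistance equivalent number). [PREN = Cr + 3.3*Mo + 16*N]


Apply the PREN formula: PREN = Cr + 3.3*Mo + 16*N
PREN = 16.3 + 3.3*4.1 + 16*0.31
PREN = 16.3 + 13.53 + 4.96 = 34.79

34.79


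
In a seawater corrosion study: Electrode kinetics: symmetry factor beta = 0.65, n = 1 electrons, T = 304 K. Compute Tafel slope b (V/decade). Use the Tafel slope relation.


Apply the Tafel slope relation: b = 2.303*R*T/(beta*n*F)
Numerator: 2.303 * 8.314 * 304 = 5820.73
Denominator: 0.65 * 1 * 96485 = 62715.25
b = 5820.73 / 62715.25 = 0.0928 V/decade

0.0928 V/decade


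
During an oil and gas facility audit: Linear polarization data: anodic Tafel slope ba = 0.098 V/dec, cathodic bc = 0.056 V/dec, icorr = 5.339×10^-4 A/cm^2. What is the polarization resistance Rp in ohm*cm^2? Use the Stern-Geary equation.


Apply the Stern-Geary equation: Rp = ba*bc / (2.303*icorr*(ba+bc))
ba*bc = 0.098*0.056 = 0.005488
ba+bc = 0.154; 2.303*icorr*(ba+bc) = 2.303*5.339×10^-4*0.154 = 1.8935404×10^-4
Rp = 0.005488 / 1.8935404×10^-4 = 29.0 ohm*cm^2

29.0 ohm*cm^2


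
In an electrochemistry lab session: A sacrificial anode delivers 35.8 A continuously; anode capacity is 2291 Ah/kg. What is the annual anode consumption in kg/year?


Annual consumption = current * hours per year / capacity
Rate = 35.8 * 8760 / 2291 = 136.9 kg/year

136.9 kg/year


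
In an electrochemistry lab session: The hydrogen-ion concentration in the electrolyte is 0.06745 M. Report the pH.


pH = −log10[H+]
pH = −log10(0.06745) = 1.17

1.17


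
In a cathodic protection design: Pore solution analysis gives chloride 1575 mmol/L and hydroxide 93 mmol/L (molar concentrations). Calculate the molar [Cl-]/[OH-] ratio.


Threshold parameter = [Cl-] / [OH-] (molar basis; both in mmol/L, so units cancel)
Ratio = 1575 / 93 = 16.94

16.94


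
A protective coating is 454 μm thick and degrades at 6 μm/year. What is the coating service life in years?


Service life = thickness / degradation rate
Life = 454 / 6 = 75.7 years

75.7 years


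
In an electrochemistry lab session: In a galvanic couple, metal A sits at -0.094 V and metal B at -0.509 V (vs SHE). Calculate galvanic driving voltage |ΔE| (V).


Driving voltage is the absolute potential difference.
|ΔE| = |-0.094 − (-0.509)| = 0.415 V

0.415 V


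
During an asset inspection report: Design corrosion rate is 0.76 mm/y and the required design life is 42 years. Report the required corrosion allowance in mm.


Corrosion allowance = CR × design life
CA = 0.76 * 42 = 31.92 mm

31.92 mm


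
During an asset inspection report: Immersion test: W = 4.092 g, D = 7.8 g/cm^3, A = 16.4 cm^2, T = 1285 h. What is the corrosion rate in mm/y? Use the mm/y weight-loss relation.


Apply the mm/y weight-loss relation: CR = 87600 * W / (D * A * T)
Numerator: 87600 * 4.092 = 358459.2
Denominator: 7.8 * 16.4 * 1285 = 164377.2
CR = 358459.2 / 164377.2 = 2.18071 mm/y

2.18071 mm/y


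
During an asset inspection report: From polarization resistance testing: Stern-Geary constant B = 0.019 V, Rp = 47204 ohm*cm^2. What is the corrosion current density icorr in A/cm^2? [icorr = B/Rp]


Apply the Stern-Geary relation: icorr = B / Rp
icorr = 0.019 / 47204 = 4.025×10^-7 A/cm^2

4.025×10^-7 A/cm^2


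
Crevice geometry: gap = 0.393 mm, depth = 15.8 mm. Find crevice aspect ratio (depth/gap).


Aspect ratio = depth / gap
Ratio = 15.8 / 0.393 = 40.2

40.2


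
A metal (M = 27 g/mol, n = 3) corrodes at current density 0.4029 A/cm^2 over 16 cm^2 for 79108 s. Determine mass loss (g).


Apply Faraday's law: m = i*A*t*M / (n*F)
Total charge passed Q = i*A*t = 0.4029*16*79108 = 509961.8112 C
m = Q*M/(n*F) = 509961.8112*27/(3*96485) = 47.5686 g

47.5686 g


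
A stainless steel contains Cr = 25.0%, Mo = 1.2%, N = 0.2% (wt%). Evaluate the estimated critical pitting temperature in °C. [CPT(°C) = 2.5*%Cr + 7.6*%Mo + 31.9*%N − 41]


Apply the ASTM G48 empirical CPT estimate: CPT(°C) = 2.5*%Cr + 7.6*%Mo + 31.9*%N − 41
2.5*25.0 = 62.5; 7.6*1.2 = 9.12; 31.9*0.2 = 6.38
CPT = 62.5 + 9.12 + 6.38 − 41 = 37 °C
Rounded to 0.1 °C: CPT ≈ 37.0 °C

37.0 °C


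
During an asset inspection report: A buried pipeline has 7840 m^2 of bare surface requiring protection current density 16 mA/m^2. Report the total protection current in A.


I = area * current density, then convert mA → A (÷1000)
I = 7840 * 16 / 1000 = 125.44 A

125.44 A


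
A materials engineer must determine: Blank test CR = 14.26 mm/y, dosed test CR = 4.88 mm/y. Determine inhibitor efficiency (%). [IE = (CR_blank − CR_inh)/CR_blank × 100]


Apply the inhibitor-efficiency definition: IE = (CR_blank − CR_inh)/CR_blank × 100
IE = (14.26 − 4.88) / 14.26 × 100
IE = 9.38 / 14.26 × 100 = 65.8 %

65.8 %


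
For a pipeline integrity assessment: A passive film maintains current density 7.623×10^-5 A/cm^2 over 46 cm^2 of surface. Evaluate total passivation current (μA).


I = i_pass * A, then convert A → μA (×10^6)
I = 7.623×10^-5 * 46 * 10^6 = 3506.58 μA

3506.58 μA


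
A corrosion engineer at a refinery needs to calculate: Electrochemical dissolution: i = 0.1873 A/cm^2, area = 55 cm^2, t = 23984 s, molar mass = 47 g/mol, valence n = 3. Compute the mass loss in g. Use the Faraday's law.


Apply Faraday's law: m = i*A*t*M / (n*F)
Total charge passed Q = i*A*t = 0.1873*55*23984 = 247071.176 C
m = Q*M/(n*F) = 247071.176*47/(3*96485) = 40.118 g

40.118 g


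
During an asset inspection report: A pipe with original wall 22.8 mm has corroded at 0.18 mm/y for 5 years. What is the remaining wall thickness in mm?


Remaining wall = original − CR × time
t = 22.8 − 0.18*5 = 22.8 − 0.9 = 21.9 mm

21.9 mm


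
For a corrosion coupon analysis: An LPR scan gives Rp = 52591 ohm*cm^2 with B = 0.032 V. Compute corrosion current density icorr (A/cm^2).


Apply the Stern-Geary relation: icorr = B / Rp
icorr = 0.032 / 52591 = 6.085×10^-7 A/cm^2

6.085×10^-7 A/cm^2


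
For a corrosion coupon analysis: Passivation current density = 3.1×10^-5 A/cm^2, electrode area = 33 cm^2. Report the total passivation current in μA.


I = i_pass * A, then convert A → μA (×10^6)
I = 3.1×10^-5 * 33 * 10^6 = 1023.0 μA

1023.0 μA


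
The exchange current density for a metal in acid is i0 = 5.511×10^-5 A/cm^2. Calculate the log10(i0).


i0 = 5.511×10^-5 A/cm^2
log10(i0) = -4.259

-4.259


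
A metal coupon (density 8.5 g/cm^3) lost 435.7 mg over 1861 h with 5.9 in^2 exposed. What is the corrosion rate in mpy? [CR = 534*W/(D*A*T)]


Apply the mpy weight-loss relation: CR = 534 * W / (D * A * T)
Numerator: 534 * 435.7 = 232663.8
Denominator: 8.5 * 5.9 * 1861 = 93329.15
CR = 232663.8 / 93329.15 = 2.49294 mpy

2.49294 mpy


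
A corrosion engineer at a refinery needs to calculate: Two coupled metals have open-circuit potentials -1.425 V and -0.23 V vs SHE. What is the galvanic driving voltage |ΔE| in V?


Driving voltage is the absolute potential difference.
|ΔE| = |-1.425 − (-0.23)| = 1.195 V

1.195 V


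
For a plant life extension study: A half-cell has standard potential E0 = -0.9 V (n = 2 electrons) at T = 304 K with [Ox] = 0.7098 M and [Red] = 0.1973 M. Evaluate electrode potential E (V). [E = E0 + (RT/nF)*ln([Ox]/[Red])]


Apply the Nernst equation: E = E0 + (RT/nF)*ln([Ox]/[Red])
Step 1: RT/nF = 8.314*304/(2*96485) = 0.01309766 V
Step 2: [Ox]/[Red] = 0.7098/0.1973 = 3.597567
Step 3: ln(3.597567) = 1.280258
Step 4: correction = 0.01309766 * 1.280258 = 0.0168 V
E = -0.9 + 0.0168 = -0.8832 V

-0.8832 V


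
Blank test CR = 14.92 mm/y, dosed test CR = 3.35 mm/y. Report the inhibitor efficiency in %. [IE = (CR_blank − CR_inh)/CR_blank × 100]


Apply the inhibitor-efficiency definition: IE = (CR_blank − CR_inh)/CR_blank × 100
IE = (14.92 − 3.35) / 14.92 × 100
IE = 11.57 / 14.92 × 100 = 77.5 %

77.5 %


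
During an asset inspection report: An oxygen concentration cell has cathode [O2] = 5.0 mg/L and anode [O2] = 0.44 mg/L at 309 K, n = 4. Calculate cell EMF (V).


Apply the Nernst concentration-cell relation: E = (RT/nF)*ln(C_cathode/C_anode)
RT/nF = 8.314*309/(4*96485) = 0.00665654 V
ln(5.0/0.44) = 2.43042
E = 0.00665654 * 2.43042 = 0.01618 V

0.01618 V


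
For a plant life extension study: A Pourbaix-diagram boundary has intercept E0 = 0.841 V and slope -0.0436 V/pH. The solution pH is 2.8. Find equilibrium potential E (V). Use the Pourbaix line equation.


Apply the Pourbaix line equation: E = E0 + slope*pH
E = 0.841 + (-0.0436)*2.8 = 0.841 + (-0.12208) = 0.71892 V
Rounded to 3 decimal places: E = 0.719 V

0.719 V


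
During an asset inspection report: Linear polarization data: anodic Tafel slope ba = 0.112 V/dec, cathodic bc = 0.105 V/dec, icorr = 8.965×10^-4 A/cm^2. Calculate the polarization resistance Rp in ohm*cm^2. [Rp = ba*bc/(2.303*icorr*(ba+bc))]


Apply the Stern-Geary equation: Rp = ba*bc / (2.303*icorr*(ba+bc))
ba*bc = 0.112*0.105 = 0.01176
ba+bc = 0.217; 2.303*icorr*(ba+bc) = 2.303*8.965×10^-4*0.217 = 4.4802677×10^-4
Rp = 0.01176 / 4.4802677×10^-4 = 26.25 ohm*cm^2

26.25 ohm*cm^2


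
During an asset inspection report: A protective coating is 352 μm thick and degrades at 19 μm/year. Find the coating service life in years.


Service life = thickness / degradation rate
Life = 352 / 19 = 18.5 years

18.5 years


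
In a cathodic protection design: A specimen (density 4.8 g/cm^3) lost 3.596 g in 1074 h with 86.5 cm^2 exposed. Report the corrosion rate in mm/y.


Apply the mm/y weight-loss relation: CR = 87600 * W / (D * A * T)
Numerator: 87600 * 3.596 = 315009.6
Denominator: 4.8 * 86.5 * 1074 = 445924.8
CR = 315009.6 / 445924.8 = 0.7064 mm/y

0.7064 mm/y


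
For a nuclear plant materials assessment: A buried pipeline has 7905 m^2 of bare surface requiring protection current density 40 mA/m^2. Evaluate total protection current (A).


I = area * current density, then convert mA → A (÷1000)
I = 7905 * 40 / 1000 = 316.2 A

316.2 A


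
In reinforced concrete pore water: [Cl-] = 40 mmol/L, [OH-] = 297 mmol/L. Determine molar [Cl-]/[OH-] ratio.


Threshold parameter = [Cl-] / [OH-] (molar basis; both in mmol/L, so units cancel)
Ratio = 40 / 297 = 0.13

0.13


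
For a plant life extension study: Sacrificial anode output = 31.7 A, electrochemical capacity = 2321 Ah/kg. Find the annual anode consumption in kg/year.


Annual consumption = current * hours per year / capacity
Rate = 31.7 * 8760 / 2321 = 119.6 kg/year

119.6 kg/year


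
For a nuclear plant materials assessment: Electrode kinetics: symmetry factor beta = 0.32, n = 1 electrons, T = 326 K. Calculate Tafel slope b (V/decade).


Apply the Tafel slope relation: b = 2.303*R*T/(beta*n*F)
Numerator: 2.303 * 8.314 * 326 = 6241.97
Denominator: 0.32 * 1 * 96485 = 30875.2
b = 6241.97 / 30875.2 = 0.2022 V/decade

0.2022 V/decade


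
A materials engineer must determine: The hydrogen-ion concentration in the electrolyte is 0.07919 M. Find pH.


pH = −log10[H+]
pH = −log10(0.07919) = 1.1

1.1


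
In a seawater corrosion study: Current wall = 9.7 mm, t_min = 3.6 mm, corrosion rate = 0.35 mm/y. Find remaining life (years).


Apply the remaining-life relation: RL = (t_current − t_min) / CR
RL = (9.7 − 3.6) / 0.35 = 6.1 / 0.35 = 17.4 years

17.4 years


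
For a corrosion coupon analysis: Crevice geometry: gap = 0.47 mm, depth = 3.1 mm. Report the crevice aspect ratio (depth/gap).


Aspect ratio = depth / gap
Ratio = 3.1 / 0.47 = 6.6

6.6


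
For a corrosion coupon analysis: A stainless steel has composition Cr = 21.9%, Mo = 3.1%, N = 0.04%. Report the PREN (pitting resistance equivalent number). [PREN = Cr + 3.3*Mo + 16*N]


Apply the PREN formula: PREN = Cr + 3.3*Mo + 16*N
PREN = 21.9 + 3.3*3.1 + 16*0.04
PREN = 21.9 + 10.23 + 0.64 = 32.77

32.77


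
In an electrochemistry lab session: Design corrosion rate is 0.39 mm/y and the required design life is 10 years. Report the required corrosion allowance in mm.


Corrosion allowance = CR × design life
CA = 0.39 * 10 = 3.9 mm

3.9 mm


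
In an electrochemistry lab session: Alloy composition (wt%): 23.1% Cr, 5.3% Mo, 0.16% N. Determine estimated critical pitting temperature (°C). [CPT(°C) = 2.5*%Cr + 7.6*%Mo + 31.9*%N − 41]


Apply the ASTM G48 empirical CPT estimate: CPT(°C) = 2.5*%Cr + 7.6*%Mo + 31.9*%N − 41
2.5*23.1 = 57.75; 7.6*5.3 = 40.28; 31.9*0.16 = 5.104
CPT = 57.75 + 40.28 + 5.104 − 41 = 62.134 °C
Rounded to 0.1 °C: CPT ≈ 62.1 °C

62.1 °C


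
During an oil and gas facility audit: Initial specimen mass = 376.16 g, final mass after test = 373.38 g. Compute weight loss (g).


Weight loss = initial − final
WL = 376.16 − 373.38 = 2.78 g

2.78 g


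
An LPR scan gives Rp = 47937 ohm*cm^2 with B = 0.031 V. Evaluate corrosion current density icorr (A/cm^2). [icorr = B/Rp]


Apply the Stern-Geary relation: icorr = B / Rp
icorr = 0.031 / 47937 = 6.467×10^-7 A/cm^2

6.467×10^-7 A/cm^2


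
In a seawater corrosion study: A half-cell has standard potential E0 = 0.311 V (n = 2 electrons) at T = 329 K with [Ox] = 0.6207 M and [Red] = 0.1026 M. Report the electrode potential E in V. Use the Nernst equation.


Apply the Nernst equation: E = E0 + (RT/nF)*ln([Ox]/[Red])
Step 1: RT/nF = 8.314*329/(2*96485) = 0.01417477 V
Step 2: [Ox]/[Red] = 0.6207/0.1026 = 6.049708
Step 3: ln(6.049708) = 1.80001
Step 4: correction = 0.01417477 * 1.80001 = 0.026 V
E = 0.311 + 0.026 = 0.337 V

0.337 V


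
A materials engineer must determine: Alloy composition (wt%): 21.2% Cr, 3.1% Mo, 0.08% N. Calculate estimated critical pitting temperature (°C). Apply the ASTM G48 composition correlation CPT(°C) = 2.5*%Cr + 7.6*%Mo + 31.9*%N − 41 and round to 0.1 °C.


Apply the ASTM G48 empirical CPT estimate: CPT(°C) = 2.5*%Cr + 7.6*%Mo + 31.9*%N − 41
2.5*21.2 = 53; 7.6*3.1 = 23.56; 31.9*0.08 = 2.552
CPT = 53 + 23.56 + 2.552 − 41 = 38.112 °C
Rounded to 0.1 °C: CPT ≈ 38.1 °C

38.1 °C


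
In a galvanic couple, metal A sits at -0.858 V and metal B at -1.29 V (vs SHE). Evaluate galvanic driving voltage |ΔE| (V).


Driving voltage is the absolute potential difference.
|ΔE| = |-0.858 − (-1.29)| = 0.432 V

0.432 V


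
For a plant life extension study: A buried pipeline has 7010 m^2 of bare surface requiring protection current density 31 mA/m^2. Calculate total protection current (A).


I = area * current density, then convert mA → A (÷1000)
I = 7010 * 31 / 1000 = 217.31 A

217.31 A


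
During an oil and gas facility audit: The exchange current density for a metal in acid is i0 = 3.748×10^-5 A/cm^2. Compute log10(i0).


i0 = 3.748×10^-5 A/cm^2
log10(i0) = -4.426

-4.426


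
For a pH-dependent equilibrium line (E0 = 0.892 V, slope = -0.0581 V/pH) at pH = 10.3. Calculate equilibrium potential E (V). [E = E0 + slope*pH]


Apply the Pourbaix line equation: E = E0 + slope*pH
E = 0.892 + (-0.0581)*10.3 = 0.892 + (-0.59843) = 0.29357 V
Rounded to 4 decimal places: E = 0.2936 V

0.2936 V


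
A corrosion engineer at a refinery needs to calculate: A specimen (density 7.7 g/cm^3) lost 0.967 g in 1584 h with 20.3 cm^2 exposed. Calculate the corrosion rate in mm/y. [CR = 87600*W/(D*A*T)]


Apply the mm/y weight-loss relation: CR = 87600 * W / (D * A * T)
Numerator: 87600 * 0.967 = 84709.2
Denominator: 7.7 * 20.3 * 1584 = 247595.04
CR = 84709.2 / 247595.04 = 0.34213 mm/y

0.34213 mm/y


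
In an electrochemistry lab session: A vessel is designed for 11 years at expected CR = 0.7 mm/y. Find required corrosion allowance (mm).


Corrosion allowance = CR × design life
CA = 0.7 * 11 = 7.7 mm

7.7 mm


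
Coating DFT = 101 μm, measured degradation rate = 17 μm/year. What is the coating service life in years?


Service life = thickness / degradation rate
Life = 101 / 17 = 5.9 years

5.9 years


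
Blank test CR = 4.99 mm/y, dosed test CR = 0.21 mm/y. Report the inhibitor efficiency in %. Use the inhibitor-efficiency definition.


Apply the inhibitor-efficiency definition: IE = (CR_blank − CR_inh)/CR_blank × 100
IE = (4.99 − 0.21) / 4.99 × 100
IE = 4.78 / 4.99 × 100 = 95.8 %

95.8 %


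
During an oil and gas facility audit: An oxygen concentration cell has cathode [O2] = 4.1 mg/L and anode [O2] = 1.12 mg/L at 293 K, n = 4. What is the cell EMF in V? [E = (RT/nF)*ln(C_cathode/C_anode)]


Apply the Nernst concentration-cell relation: E = (RT/nF)*ln(C_cathode/C_anode)
RT/nF = 8.314*293/(4*96485) = 0.00631187 V
ln(4.1/1.12) = 1.29766
E = 0.00631187 * 1.29766 = 0.00819 V

0.00819 V


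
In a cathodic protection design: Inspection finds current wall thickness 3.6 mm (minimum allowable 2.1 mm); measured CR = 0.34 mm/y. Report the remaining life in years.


Apply the remaining-life relation: RL = (t_current − t_min) / CR
RL = (3.6 − 2.1) / 0.34 = 1.5 / 0.34 = 4.4 years

4.4 years


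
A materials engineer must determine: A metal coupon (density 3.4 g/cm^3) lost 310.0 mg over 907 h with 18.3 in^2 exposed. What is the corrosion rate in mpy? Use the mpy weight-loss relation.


Apply the mpy weight-loss relation: CR = 534 * W / (D * A * T)
Numerator: 534 * 310.0 = 165540.0
Denominator: 3.4 * 18.3 * 907 = 56433.54
CR = 165540.0 / 56433.54 = 2.933 mpy

2.933 mpy


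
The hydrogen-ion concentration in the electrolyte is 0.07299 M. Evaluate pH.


pH = −log10[H+]
pH = −log10(0.07299) = 1.14

1.14


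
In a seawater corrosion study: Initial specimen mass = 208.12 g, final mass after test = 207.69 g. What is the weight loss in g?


Weight loss = initial − final
WL = 208.12 − 207.69 = 0.43 g

0.43 g


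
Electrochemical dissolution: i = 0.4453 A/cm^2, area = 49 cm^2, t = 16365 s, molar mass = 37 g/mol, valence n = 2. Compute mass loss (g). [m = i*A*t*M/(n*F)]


Apply Faraday's law: m = i*A*t*M / (n*F)
Total charge passed Q = i*A*t = 0.4453*49*16365 = 357079.3905 C
m = Q*M/(n*F) = 357079.3905*37/(2*96485) = 68.466 g

68.466 g


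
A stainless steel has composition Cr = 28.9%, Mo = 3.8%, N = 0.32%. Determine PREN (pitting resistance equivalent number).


Apply the PREN formula: PREN = Cr + 3.3*Mo + 16*N
PREN = 28.9 + 3.3*3.8 + 16*0.32
PREN = 28.9 + 12.54 + 5.12 = 46.56

46.56


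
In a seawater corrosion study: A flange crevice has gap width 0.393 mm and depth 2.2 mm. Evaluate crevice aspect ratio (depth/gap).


Aspect ratio = depth / gap
Ratio = 2.2 / 0.393 = 5.6

5.6


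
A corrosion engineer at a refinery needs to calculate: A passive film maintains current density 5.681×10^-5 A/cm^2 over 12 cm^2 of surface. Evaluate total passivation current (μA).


I = i_pass * A, then convert A → μA (×10^6)
I = 5.681×10^-5 * 12 * 10^6 = 681.72 μA

681.72 μA


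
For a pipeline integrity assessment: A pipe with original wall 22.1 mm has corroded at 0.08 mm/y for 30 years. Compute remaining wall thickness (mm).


Remaining wall = original − CR × time
t = 22.1 − 0.08*30 = 22.1 − 2.4 = 19.7 mm

19.7 mm


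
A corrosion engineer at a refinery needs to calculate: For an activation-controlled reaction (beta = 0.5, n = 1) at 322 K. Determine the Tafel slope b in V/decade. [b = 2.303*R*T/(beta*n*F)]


Apply the Tafel slope relation: b = 2.303*R*T/(beta*n*F)
Numerator: 2.303 * 8.314 * 322 = 6165.38
Denominator: 0.5 * 1 * 96485 = 48242.5
b = 6165.38 / 48242.5 = 0.1278 V/decade

0.1278 V/decade


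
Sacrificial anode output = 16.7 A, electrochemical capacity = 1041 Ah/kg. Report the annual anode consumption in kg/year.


Annual consumption = current * hours per year / capacity
Rate = 16.7 * 8760 / 1041 = 140.5 kg/year

140.5 kg/year


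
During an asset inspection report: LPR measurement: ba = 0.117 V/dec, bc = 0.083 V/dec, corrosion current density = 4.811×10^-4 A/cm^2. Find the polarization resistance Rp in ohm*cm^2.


Apply the Stern-Geary equation: Rp = ba*bc / (2.303*icorr*(ba+bc))
ba*bc = 0.117*0.083 = 0.009711
ba+bc = 0.2; 2.303*icorr*(ba+bc) = 2.303*4.811×10^-4*0.2 = 2.2159466×10^-4
Rp = 0.009711 / 2.2159466×10^-4 = 43.82 ohm*cm^2

43.82 ohm*cm^2
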